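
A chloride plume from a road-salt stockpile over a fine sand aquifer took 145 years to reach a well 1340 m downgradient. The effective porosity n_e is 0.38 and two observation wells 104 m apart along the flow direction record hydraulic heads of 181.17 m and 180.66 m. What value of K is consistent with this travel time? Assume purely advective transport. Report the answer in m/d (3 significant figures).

1.96 m/d

Hydraulic gradient i = (181.17 − 180.66) / 104 = 0.51 / 104 = 0.004904
t = 145 years = 52930 d
v = L / t = 1340 / 52930 = 0.02532 m/d
K = v · n / i = 0.02532 × 0.38 / 0.004904 = 1.96 m/d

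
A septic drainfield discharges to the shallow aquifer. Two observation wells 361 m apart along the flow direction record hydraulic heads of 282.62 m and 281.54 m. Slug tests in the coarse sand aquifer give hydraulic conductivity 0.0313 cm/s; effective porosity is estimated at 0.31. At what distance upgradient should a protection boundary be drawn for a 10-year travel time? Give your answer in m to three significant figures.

Hydraulic gradient i = (282.62 − 281.54) / 361 = 1.08 / 361 = 0.002992
K = 0.0313 cm/s × 864 = 27.04 m/d
Specific discharge q = 27.04 × 0.002992 = 0.08090 m/d
Seepage velocity v = q / n = 0.08090 / 0.31 = 0.2610 m/d
T = 10 yr × 365 = 3650 d
L = v × T = 0.2610 × 3650 = 952.6 m

953 m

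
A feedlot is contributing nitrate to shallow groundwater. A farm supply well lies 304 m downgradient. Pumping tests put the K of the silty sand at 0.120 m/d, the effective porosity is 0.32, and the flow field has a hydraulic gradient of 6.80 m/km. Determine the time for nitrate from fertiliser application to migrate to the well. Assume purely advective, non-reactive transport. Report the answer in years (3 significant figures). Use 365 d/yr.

Specific discharge q = 0.120 × 0.0068 = 8.160e-4 m/d
Average linear velocity = 8.160e-4 / 0.32 = 0.002550 m/d
t = L / v = 304 / 0.002550 = 119200 d
   = 119200 / 365 = 327 yr

327 years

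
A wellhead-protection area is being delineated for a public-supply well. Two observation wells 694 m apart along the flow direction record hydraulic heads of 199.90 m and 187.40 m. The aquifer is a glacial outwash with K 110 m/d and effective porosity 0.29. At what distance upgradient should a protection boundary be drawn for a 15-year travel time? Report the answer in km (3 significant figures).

37.4 km

Hydraulic gradient i = (199.90 − 187.40) / 694 = 12.50 / 694 = 0.01801
q = Ki = 110 × 0.01801 = 1.981 m/d
Average linear velocity = 1.981 / 0.29 = 6.832 m/d
T = 15 yr × 365 = 5475 d
L = v × T = 6.832 × 5475 = 37400 m
   = 37.4 km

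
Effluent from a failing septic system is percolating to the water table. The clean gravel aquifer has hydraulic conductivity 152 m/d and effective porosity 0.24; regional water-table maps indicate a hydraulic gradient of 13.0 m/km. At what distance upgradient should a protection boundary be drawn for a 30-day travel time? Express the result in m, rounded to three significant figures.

247 m

Specific discharge q = 152 × 0.013 = 1.976 m/d
Seepage velocity v = q / n = 1.976 / 0.24 = 8.233 m/d
L = v × T = 8.233 × 30 = 247.0 m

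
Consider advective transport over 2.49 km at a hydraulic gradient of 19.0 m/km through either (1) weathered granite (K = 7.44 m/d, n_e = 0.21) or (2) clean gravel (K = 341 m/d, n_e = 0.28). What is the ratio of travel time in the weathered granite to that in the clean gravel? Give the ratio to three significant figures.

Unit 1 (weathered granite): v = 7.44×0.019/0.21 = 0.6731 m/d, t = 2490/0.6731 = 3699 d
Unit 2 (clean gravel): v = 341×0.019/0.28 = 23.14 m/d, t = 2490/23.14 = 107.6 d
t(weathered granite) / t(clean gravel) = 3699/107.6 = 34.4

34.4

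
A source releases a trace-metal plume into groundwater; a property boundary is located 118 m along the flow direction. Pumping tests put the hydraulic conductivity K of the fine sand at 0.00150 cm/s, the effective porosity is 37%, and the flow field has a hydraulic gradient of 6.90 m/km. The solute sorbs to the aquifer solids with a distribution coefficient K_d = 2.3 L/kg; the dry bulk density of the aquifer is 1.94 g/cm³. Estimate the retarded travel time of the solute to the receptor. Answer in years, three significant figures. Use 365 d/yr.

K = 0.00150 cm/s × 864 = 1.296 m/d
q = Ki = 1.296 × 0.0069 = 0.008942 m/d
v_s = q/n_e = 0.008942/0.37 = 0.02417 m/d
Retardation R = 1 + ρ_b·K_d/n = 1 + 1.94×2.3/0.37 = 13.06
Contaminant velocity v_c = v/R = 0.02417/13.06 = 0.001851 m/d
t = L/v_c = 118/0.001851 = 63760 d
   = 63760/365 = 175 yr

175 years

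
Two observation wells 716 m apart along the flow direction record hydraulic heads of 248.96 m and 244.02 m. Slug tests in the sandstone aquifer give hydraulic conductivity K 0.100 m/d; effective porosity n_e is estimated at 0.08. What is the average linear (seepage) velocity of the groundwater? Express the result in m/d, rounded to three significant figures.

0.00862 m/d

Hydraulic gradient i = (248.96 − 244.02) / 716 = 4.94 / 716 = 0.006899
Darcy flux q = K·i = 0.100 × 0.006899 = 6.899e-4 m/d
Seepage velocity v = q / n = 6.899e-4 / 0.08 = 0.008624 m/d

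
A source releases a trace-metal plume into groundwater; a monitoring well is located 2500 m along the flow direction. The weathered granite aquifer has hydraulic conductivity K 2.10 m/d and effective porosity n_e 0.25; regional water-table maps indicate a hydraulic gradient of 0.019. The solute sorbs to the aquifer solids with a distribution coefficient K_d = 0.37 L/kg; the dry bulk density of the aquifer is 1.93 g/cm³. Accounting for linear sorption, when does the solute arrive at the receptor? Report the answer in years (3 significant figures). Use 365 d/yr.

165 years

Specific discharge q = 2.10 × 0.019 = 0.03990 m/d
Average linear velocity = 0.03990 / 0.25 = 0.1596 m/d
Retardation R = 1 + ρ_b·K_d/n = 1 + 1.93×0.37/0.25 = 3.856
Contaminant velocity v_c = v/R = 0.1596/3.856 = 0.04139 m/d
t = L/v_c = 2500/0.04139 = 60410 d
   = 60410/365 = 165 yr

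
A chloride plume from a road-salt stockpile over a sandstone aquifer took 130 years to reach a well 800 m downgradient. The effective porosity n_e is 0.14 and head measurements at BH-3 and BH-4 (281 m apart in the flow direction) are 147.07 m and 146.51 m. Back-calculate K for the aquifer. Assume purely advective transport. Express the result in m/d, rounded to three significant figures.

1.18 m/d

Hydraulic gradient i = (147.07 − 146.51) / 281 = 0.56 / 281 = 0.001993
t = 130 years = 47450 d
v = L / t = 800 / 47450 = 0.01686 m/d
K = v · n / i = 0.01686 × 0.14 / 0.001993 = 1.18 m/d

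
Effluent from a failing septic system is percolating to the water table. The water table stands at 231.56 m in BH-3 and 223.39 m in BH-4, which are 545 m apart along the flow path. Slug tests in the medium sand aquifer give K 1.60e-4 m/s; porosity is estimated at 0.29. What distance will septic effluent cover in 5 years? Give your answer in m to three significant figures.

1300 m

Hydraulic gradient i = (231.56 − 223.39) / 545 = 8.17 / 545 = 0.01499
K = 1.60e-4 m/s × 86400 s/d = 13.82 m/d
q = Ki = 13.82 × 0.01499 = 0.2072 m/d
Average linear velocity = 0.2072 / 0.29 = 0.7146 m/d
T = 5 yr × 365 = 1825 d
L = v × T = 0.7146 × 1825 = 1304 m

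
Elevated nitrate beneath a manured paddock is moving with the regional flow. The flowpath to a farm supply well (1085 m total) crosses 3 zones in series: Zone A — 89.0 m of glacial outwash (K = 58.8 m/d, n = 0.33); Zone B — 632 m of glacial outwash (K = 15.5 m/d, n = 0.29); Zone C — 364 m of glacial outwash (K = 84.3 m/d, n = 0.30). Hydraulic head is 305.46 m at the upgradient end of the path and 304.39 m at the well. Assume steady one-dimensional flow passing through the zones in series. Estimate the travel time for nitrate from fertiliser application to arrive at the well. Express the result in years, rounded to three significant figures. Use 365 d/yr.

Total head drop ΔH = 305.46 − 304.39 = 1.07 m
Continuity: the same q passes through each zone, so ΔH = q·Σ(L_j/K_j) — the zones act as resistances in series.
Σ(L/K) = 89.0/58.8 + 632/15.5 + 364/84.3 = 1.514 + 40.77 + 4.318 = 46.61 d
q = ΔH / Σ(L/K) = 1.07 / 46.61 = 0.02296 m/d (same in every zone)
Zone A: v = q/n = 0.02296/0.33 = 0.06957 m/d → t_A = 89.0/0.06957 = 1279 d
Zone B: v = q/n = 0.02296/0.29 = 0.07917 m/d → t_B = 632/0.07917 = 7983 d
Zone C: v = q/n = 0.02296/0.30 = 0.07653 m/d → t_C = 364/0.07653 = 4756 d
Total t = 1279 + 7983 + 4756 = 14020 d
   = 14020 / 365 = 38.4 yr

38.4 years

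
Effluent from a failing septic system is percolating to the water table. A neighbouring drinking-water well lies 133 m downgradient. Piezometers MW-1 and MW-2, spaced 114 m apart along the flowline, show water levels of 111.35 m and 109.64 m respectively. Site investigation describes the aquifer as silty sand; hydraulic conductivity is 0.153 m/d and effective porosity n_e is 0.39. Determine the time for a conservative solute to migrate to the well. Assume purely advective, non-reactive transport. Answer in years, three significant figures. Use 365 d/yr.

Hydraulic gradient i = (111.35 − 109.64) / 114 = 1.71 / 114 = 0.01500
Darcy flux q = K·i = 0.153 × 0.01500 = 0.002295 m/d
Average linear velocity = 0.002295 / 0.39 = 0.005885 m/d
t = L / v = 133 / 0.005885 = 22600 d
   = 22600 / 365 = 61.9 yr

61.9 years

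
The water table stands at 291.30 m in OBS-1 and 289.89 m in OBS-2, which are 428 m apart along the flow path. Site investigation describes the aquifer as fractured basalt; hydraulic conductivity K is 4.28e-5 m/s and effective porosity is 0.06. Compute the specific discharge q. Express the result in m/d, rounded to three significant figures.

0.0122 m/d

Hydraulic gradient i = (291.30 − 289.89) / 428 = 1.41 / 428 = 0.003294
K = 4.28e-5 m/s × 86400 s/d = 3.698 m/d
Specific discharge q = 3.698 × 0.003294 = 0.01218 m/d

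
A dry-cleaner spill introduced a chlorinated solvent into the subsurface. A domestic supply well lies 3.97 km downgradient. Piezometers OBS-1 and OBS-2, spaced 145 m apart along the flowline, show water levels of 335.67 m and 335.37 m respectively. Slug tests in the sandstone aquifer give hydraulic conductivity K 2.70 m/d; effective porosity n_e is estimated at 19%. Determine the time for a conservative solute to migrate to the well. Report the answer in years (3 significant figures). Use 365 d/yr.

370 years

Hydraulic gradient i = (335.67 − 335.37) / 145 = 0.30 / 145 = 0.002069
Darcy flux q = K·i = 2.70 × 0.002069 = 0.005586 m/d
Average linear velocity = 0.005586 / 0.19 = 0.02940 m/d
L = 3.97 km = 3970 m
t = L / v = 3970 / 0.02940 = 135000 d
   = 135000 / 365 = 370 yr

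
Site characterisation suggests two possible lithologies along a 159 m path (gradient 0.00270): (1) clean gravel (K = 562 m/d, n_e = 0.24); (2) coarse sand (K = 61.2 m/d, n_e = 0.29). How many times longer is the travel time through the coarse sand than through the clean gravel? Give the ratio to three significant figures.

Unit 1 (clean gravel): v = 562×0.0027/0.24 = 6.323 m/d, t = 159/6.323 = 25.15 d
Unit 2 (coarse sand): v = 61.2×0.0027/0.29 = 0.5698 m/d, t = 159/0.5698 = 279.0 d
t(coarse sand) / t(clean gravel) = 279.0/25.15 = 11.1

11.1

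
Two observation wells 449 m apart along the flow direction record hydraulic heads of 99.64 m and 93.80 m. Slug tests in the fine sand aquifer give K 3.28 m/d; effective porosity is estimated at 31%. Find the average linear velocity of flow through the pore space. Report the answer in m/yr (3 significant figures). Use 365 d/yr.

Hydraulic gradient i = (99.64 − 93.80) / 449 = 5.84 / 449 = 0.01301
q = Ki = 3.28 × 0.01301 = 0.04266 m/d
v_s = q/n_e = 0.04266/0.31 = 0.1376 m/d
   = 0.1376 × 365 = 50.2 m/yr

50.2 m/yr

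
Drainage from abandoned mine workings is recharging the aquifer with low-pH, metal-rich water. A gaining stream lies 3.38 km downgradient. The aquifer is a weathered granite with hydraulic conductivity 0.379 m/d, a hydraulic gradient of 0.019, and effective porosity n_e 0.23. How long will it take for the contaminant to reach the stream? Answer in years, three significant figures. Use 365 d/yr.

q = Ki = 0.379 × 0.019 = 0.007201 m/d
v = Ki/n = 0.379·0.019/0.23 = 0.03131 m/d
L = 3.38 km = 3380 m
t = L / v = 3380 / 0.03131 = 108000 d
   = 108000 / 365 = 296 yr

296 years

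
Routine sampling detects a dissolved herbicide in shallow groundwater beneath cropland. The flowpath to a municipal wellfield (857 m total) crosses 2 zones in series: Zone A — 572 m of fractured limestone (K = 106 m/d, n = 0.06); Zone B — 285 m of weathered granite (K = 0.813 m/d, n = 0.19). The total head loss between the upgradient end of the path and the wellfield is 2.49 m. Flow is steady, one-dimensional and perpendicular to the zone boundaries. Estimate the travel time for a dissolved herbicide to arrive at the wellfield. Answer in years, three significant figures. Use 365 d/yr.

34.6 years

Steady 1-D flow in series ⇒ the Darcy flux q is identical in every zone and the zone head losses add (resistances L/K in series).
Σ(L/K) = 572/106 + 285/0.813 = 5.396 + 350.6 = 355.9 d
q = ΔH / Σ(L/K) = 2.49 / 355.9 = 0.006995 m/d (same in every zone)
Zone A: v = q/n = 0.006995/0.06 = 0.1166 m/d → t_A = 572/0.1166 = 4906 d
Zone B: v = q/n = 0.006995/0.19 = 0.03682 m/d → t_B = 285/0.03682 = 7741 d
Total t = 4906 + 7741 = 12650 d
   = 12650 / 365 = 34.6 yr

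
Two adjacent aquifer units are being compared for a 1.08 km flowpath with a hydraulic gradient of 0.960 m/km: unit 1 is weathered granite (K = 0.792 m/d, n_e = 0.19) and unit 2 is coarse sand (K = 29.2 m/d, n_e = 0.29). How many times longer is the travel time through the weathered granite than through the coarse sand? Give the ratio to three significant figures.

Unit 1 (weathered granite): v = 0.792×9.6e-4/0.19 = 0.004002 m/d, t = 1080/0.004002 = 269900 d
Unit 2 (coarse sand): v = 29.2×9.6e-4/0.29 = 0.09666 m/d, t = 1080/0.09666 = 11170 d
t(weathered granite) / t(coarse sand) = 269900/11170 = 24.2

24.2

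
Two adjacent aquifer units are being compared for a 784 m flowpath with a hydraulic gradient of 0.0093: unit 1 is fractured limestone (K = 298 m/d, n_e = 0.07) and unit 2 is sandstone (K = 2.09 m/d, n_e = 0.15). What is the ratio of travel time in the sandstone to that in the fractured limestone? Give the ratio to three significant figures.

Unit 1 (fractured limestone): v = 298×0.0093/0.07 = 39.59 m/d, t = 784/39.59 = 19.80 d
Unit 2 (sandstone): v = 2.09×0.0093/0.15 = 0.1296 m/d, t = 784/0.1296 = 6050 d
t(sandstone) / t(fractured limestone) = 6050/19.80 = 306

306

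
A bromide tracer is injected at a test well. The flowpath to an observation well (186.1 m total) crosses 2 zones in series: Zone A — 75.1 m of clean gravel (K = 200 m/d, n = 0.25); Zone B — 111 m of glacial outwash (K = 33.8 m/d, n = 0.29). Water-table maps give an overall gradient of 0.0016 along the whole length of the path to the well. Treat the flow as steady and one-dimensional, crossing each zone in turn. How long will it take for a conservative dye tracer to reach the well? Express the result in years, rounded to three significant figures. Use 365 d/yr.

For zones in series the flux q is common to all zones; the equivalent conductivity is the harmonic (thickness-weighted) mean, K_eq = L_total / Σ(L_j/K_j).
Σ(L/K) = 75.1/200 + 111/33.8 = 0.3755 + 3.284 = 3.660 d
K_eq = L_total / Σ(L/K) = 186.1 / 3.660 = 50.85 m/d
q = K_eq · i = 50.85 × 0.0016 = 0.08137 m/d (same in every zone)
Zone A: v = q/n = 0.08137/0.25 = 0.3255 m/d → t_A = 75.1/0.3255 = 230.7 d
Zone B: v = q/n = 0.08137/0.29 = 0.2806 m/d → t_B = 111/0.2806 = 395.6 d
Total t = 230.7 + 395.6 = 626.4 d
   = 626.4 / 365 = 1.72 yr

1.72 years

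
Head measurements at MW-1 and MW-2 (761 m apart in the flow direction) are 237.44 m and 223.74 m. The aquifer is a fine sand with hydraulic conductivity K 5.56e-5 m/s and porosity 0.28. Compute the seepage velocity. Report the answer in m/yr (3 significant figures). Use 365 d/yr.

113 m/yr

Hydraulic gradient i = (237.44 − 223.74) / 761 = 13.70 / 761 = 0.01800
K = 5.56e-5 m/s × 86400 s/d = 4.804 m/d
Darcy flux q = K·i = 4.804 × 0.01800 = 0.08648 m/d
v_s = q/n_e = 0.08648/0.28 = 0.3089 m/d
   = 0.3089 × 365 = 113 m/yr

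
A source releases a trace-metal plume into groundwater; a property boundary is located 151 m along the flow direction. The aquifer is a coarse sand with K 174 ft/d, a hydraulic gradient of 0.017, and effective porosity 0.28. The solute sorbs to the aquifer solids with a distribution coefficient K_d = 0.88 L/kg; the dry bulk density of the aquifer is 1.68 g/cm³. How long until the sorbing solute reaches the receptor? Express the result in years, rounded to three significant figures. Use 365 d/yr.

0.807 years

K = 174 ft/d × 0.3048 = 53.04 m/d
q = Ki = 53.04 × 0.017 = 0.9016 m/d
v_s = q/n_e = 0.9016/0.28 = 3.220 m/d
Retardation R = 1 + ρ_b·K_d/n = 1 + 1.68×0.88/0.28 = 6.280
Contaminant velocity v_c = v/R = 3.220/6.280 = 0.5127 m/d
t = L/v_c = 151/0.5127 = 294.5 d
   = 294.5/365 = 0.807 yr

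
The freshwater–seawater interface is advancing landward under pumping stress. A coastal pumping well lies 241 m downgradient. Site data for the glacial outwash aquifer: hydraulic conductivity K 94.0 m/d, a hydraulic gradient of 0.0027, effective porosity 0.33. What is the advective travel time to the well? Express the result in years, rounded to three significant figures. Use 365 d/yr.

Specific discharge q = 94.0 × 0.0027 = 0.2538 m/d
v = Ki/n = 94.0·0.0027/0.33 = 0.7691 m/d
t = L / v = 241 / 0.7691 = 313.4 d
   = 313.4 / 365 = 0.859 yr

0.859 years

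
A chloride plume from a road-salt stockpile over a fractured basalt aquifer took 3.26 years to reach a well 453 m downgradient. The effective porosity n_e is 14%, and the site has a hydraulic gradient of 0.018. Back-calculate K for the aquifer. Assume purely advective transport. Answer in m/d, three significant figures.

2.96 m/d

t = 3.26 years = 1190 d
v = L / t = 453 / 1190 = 0.3807 m/d
K = v · n / i = 0.3807 × 0.14 / 0.018 = 2.96 m/d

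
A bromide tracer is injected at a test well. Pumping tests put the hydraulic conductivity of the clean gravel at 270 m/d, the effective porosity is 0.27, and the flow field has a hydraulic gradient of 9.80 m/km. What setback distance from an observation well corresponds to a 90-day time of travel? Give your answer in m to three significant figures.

q = Ki = 270 × 0.0098 = 2.646 m/d
Seepage velocity v = q / n = 2.646 / 0.27 = 9.800 m/d
L = v × T = 9.800 × 90 = 882.0 m

882 m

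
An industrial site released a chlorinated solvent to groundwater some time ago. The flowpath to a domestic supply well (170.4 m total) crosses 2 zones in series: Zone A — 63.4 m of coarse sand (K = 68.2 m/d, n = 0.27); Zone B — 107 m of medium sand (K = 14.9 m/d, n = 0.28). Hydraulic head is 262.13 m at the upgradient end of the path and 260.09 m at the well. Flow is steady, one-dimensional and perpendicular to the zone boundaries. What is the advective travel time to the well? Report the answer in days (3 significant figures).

187 days

Total head drop ΔH = 262.13 − 260.09 = 2.04 m
Steady 1-D flow in series ⇒ the Darcy flux q is identical in every zone and the zone head losses add (resistances L/K in series).
Σ(L/K) = 63.4/68.2 + 107/14.9 = 0.9296 + 7.181 = 8.111 d
q = ΔH / Σ(L/K) = 2.04 / 8.111 = 0.2515 m/d (same in every zone)
Zone A: v = q/n = 0.2515/0.27 = 0.9315 m/d → t_A = 63.4/0.9315 = 68.06 d
Zone B: v = q/n = 0.2515/0.28 = 0.8983 m/d → t_B = 107/0.8983 = 119.1 d
Total t = 68.06 + 119.1 = 187.2 d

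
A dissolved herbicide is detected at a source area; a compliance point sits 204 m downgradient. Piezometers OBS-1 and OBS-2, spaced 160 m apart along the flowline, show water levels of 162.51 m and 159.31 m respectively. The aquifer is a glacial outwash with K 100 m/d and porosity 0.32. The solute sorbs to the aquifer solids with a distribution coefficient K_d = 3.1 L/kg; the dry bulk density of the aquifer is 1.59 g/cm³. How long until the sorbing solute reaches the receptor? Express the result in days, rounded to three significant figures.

535 days

Hydraulic gradient i = (162.51 − 159.31) / 160 = 3.20 / 160 = 0.02000
Specific discharge q = 100 × 0.02000 = 2.000 m/d
Seepage velocity v = q / n = 2.000 / 0.32 = 6.250 m/d
Retardation R = 1 + ρ_b·K_d/n = 1 + 1.59×3.1/0.32 = 16.40
Contaminant velocity v_c = v/R = 6.250/16.40 = 0.3810 m/d
t = L/v_c = 204/0.3810 = 535.4 d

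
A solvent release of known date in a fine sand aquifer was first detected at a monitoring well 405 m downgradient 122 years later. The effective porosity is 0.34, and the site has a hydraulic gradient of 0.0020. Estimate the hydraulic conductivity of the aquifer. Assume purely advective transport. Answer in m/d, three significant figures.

t = 122 years = 44530 d
v = L / t = 405 / 44530 = 0.009095 m/d
K = v · n / i = 0.009095 × 0.34 / 0.0020 = 1.55 m/d

1.55 m/d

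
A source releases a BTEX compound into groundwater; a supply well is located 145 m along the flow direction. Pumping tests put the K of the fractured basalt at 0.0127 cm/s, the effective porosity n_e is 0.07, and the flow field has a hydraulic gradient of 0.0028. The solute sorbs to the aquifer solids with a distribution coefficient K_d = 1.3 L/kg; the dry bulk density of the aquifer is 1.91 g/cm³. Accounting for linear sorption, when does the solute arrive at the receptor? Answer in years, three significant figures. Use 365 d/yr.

K = 0.0127 cm/s × 864 = 10.97 m/d
Specific discharge q = 10.97 × 0.0028 = 0.03072 m/d
Average linear velocity = 0.03072 / 0.07 = 0.4389 m/d
Retardation R = 1 + ρ_b·K_d/n = 1 + 1.91×1.3/0.07 = 36.47
Contaminant velocity v_c = v/R = 0.4389/36.47 = 0.01203 m/d
t = L/v_c = 145/0.01203 = 12050 d
   = 12050/365 = 33.0 yr

33.0 years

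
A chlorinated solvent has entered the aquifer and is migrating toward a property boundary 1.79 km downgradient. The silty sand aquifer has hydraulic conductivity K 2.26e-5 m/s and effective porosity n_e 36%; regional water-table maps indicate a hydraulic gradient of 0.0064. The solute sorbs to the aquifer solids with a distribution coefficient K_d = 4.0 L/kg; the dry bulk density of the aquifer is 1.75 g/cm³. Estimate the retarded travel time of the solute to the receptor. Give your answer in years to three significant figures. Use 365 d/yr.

2890 years

K = 2.26e-5 m/s × 86400 s/d = 1.953 m/d
Specific discharge q = 1.953 × 0.0064 = 0.01250 m/d
v_s = q/n_e = 0.01250/0.36 = 0.03471 m/d
Retardation R = 1 + ρ_b·K_d/n = 1 + 1.75×4.0/0.36 = 20.44
Contaminant velocity v_c = v/R = 0.03471/20.44 = 0.001698 m/d
L = 1.79 km = 1790 m
t = L/v_c = 1790/0.001698 = 1.054e6 d
   = 1.054e6/365 = 2890 yr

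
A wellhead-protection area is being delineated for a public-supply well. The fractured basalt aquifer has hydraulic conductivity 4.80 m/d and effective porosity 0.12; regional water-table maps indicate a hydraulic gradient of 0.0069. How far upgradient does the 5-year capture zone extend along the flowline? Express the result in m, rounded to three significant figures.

q = Ki = 4.80 × 0.0069 = 0.03312 m/d
v = Ki/n = 4.80·0.0069/0.12 = 0.2760 m/d
T = 5 yr × 365 = 1825 d
L = v × T = 0.2760 × 1825 = 503.7 m

504 m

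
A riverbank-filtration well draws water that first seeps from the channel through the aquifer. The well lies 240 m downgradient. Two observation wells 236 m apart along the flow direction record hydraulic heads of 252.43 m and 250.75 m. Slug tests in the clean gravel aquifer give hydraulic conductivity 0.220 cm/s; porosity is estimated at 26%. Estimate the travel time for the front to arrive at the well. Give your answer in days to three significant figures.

46.1 days

Hydraulic gradient i = (252.43 − 250.75) / 236 = 1.68 / 236 = 0.007119
K = 0.220 cm/s × 864 = 190.1 m/d
q = Ki = 190.1 × 0.007119 = 1.353 m/d
Average linear velocity = 1.353 / 0.26 = 5.204 m/d
t = L / v = 240 / 5.204 = 46.12 d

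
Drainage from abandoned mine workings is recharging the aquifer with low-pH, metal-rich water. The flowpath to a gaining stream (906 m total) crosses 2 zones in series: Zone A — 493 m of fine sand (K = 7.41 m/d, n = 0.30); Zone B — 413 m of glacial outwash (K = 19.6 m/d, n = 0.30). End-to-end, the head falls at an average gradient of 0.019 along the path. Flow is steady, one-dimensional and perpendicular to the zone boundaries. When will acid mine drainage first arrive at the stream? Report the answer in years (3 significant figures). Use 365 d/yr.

Continuity: the same q passes through each zone, so ΔH = q·Σ(L_j/K_j) — the zones act as resistances in series.
Σ(L/K) = 493/7.41 + 413/19.6 = 66.53 + 21.07 = 87.60 d
K_eq = L_total / Σ(L/K) = 906 / 87.60 = 10.34 m/d
q = K_eq · i = 10.34 × 0.019 = 0.1965 m/d (same in every zone)
Zone A: v = q/n = 0.1965/0.30 = 0.6550 m/d → t_A = 493/0.6550 = 752.7 d
Zone B: v = q/n = 0.1965/0.30 = 0.6550 m/d → t_B = 413/0.6550 = 630.5 d
Total t = 752.7 + 630.5 = 1383 d
   = 1383 / 365 = 3.79 yr

3.79 years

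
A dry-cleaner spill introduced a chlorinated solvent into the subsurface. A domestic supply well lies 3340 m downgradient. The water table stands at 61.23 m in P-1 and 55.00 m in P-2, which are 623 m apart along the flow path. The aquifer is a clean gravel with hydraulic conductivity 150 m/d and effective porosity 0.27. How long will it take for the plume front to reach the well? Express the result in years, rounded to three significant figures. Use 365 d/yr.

Hydraulic gradient i = (61.23 − 55.00) / 623 = 6.23 / 623 = 0.01000
Specific discharge q = 150 × 0.01000 = 1.500 m/d
v = Ki/n = 150·0.01000/0.27 = 5.556 m/d
t = L / v = 3340 / 5.556 = 601.2 d
   = 601.2 / 365 = 1.65 yr

1.65 years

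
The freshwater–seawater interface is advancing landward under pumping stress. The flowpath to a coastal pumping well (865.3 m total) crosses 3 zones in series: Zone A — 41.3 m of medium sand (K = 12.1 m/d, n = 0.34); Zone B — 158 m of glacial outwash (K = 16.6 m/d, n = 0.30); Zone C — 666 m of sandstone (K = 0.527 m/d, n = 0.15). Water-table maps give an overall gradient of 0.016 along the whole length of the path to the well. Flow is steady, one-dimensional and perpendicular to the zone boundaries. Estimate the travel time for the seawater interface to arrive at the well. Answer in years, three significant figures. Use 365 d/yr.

40.8 years

Steady 1-D flow in series ⇒ the Darcy flux q is identical in every zone and the zone head losses add (resistances L/K in series).
Σ(L/K) = 41.3/12.1 + 158/16.6 + 666/0.527 = 3.413 + 9.518 + 1264 = 1277 d
K_eq = L_total / Σ(L/K) = 865.3 / 1277 = 0.6778 m/d
q = K_eq · i = 0.6778 × 0.016 = 0.01084 m/d (same in every zone)
Zone A: v = q/n = 0.01084/0.34 = 0.03190 m/d → t_A = 41.3/0.03190 = 1295 d
Zone B: v = q/n = 0.01084/0.30 = 0.03615 m/d → t_B = 158/0.03615 = 4371 d
Zone C: v = q/n = 0.01084/0.15 = 0.07230 m/d → t_C = 666/0.07230 = 9212 d
Total t = 1295 + 4371 + 9212 = 14880 d
   = 14880 / 365 = 40.8 yr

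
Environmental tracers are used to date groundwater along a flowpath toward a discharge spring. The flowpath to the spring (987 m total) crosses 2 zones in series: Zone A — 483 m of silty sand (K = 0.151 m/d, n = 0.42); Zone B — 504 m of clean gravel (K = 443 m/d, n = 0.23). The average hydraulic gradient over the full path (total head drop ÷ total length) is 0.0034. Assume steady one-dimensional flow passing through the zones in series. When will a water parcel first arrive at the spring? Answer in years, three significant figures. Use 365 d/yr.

833 years

Continuity: the same q passes through each zone, so ΔH = q·Σ(L_j/K_j) — the zones act as resistances in series.
Σ(L/K) = 483/0.151 + 504/443 = 3199 + 1.138 = 3200 d
K_eq = L_total / Σ(L/K) = 987 / 3200 = 0.3085 m/d
q = K_eq · i = 0.3085 × 0.0034 = 0.001049 m/d (same in every zone)
Zone A: v = q/n = 0.001049/0.42 = 0.002497 m/d → t_A = 483/0.002497 = 193400 d
Zone B: v = q/n = 0.001049/0.23 = 0.004560 m/d → t_B = 504/0.004560 = 110500 d
Total t = 193400 + 110500 = 304000 d
   = 304000 / 365 = 833 yr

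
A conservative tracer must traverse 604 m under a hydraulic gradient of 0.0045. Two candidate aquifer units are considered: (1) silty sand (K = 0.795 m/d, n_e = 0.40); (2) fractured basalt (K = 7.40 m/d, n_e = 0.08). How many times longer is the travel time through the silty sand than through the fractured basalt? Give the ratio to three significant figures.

Unit 1 (silty sand): v = 0.795×0.0045/0.40 = 0.008944 m/d, t = 604/0.008944 = 67530 d
Unit 2 (fractured basalt): v = 7.40×0.0045/0.08 = 0.4162 m/d, t = 604/0.4162 = 1451 d
t(silty sand) / t(fractured basalt) = 67530/1451 = 46.5

46.5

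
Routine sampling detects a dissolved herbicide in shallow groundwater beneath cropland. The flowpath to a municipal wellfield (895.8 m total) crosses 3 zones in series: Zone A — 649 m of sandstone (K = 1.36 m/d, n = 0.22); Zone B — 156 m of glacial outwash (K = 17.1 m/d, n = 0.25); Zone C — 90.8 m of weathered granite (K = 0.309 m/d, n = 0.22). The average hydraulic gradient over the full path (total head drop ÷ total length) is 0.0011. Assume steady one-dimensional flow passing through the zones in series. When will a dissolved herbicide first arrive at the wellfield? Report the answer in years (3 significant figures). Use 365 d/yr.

438 years

Steady 1-D flow in series ⇒ the Darcy flux q is identical in every zone and the zone head losses add (resistances L/K in series).
Σ(L/K) = 649/1.36 + 156/17.1 + 90.8/0.309 = 477.2 + 9.123 + 293.9 = 780.2 d
K_eq = L_total / Σ(L/K) = 895.8 / 780.2 = 1.148 m/d
q = K_eq · i = 1.148 × 0.0011 = 0.001263 m/d (same in every zone)
Zone A: v = q/n = 0.001263/0.22 = 0.005741 m/d → t_A = 649/0.005741 = 113000 d
Zone B: v = q/n = 0.001263/0.25 = 0.005052 m/d → t_B = 156/0.005052 = 30880 d
Zone C: v = q/n = 0.001263/0.22 = 0.005741 m/d → t_C = 90.8/0.005741 = 15820 d
Total t = 113000 + 30880 + 15820 = 159700 d
   = 159700 / 365 = 438 yr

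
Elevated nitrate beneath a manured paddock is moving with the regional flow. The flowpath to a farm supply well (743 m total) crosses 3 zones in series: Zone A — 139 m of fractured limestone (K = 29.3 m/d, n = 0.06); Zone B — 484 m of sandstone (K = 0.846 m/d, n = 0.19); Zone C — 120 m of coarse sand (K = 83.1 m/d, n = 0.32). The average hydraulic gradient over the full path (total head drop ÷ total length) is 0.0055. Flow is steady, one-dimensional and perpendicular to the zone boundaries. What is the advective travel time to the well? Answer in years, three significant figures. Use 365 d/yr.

Continuity: the same q passes through each zone, so ΔH = q·Σ(L_j/K_j) — the zones act as resistances in series.
Σ(L/K) = 139/29.3 + 484/0.846 + 120/83.1 = 4.744 + 572.1 + 1.444 = 578.3 d
K_eq = L_total / Σ(L/K) = 743 / 578.3 = 1.285 m/d
q = K_eq · i = 1.285 × 0.0055 = 0.007066 m/d (same in every zone)
Zone A: v = q/n = 0.007066/0.06 = 0.1178 m/d → t_A = 139/0.1178 = 1180 d
Zone B: v = q/n = 0.007066/0.19 = 0.03719 m/d → t_B = 484/0.03719 = 13010 d
Zone C: v = q/n = 0.007066/0.32 = 0.02208 m/d → t_C = 120/0.02208 = 5434 d
Total t = 1180 + 13010 + 5434 = 19630 d
   = 19630 / 365 = 53.8 yr

53.8 years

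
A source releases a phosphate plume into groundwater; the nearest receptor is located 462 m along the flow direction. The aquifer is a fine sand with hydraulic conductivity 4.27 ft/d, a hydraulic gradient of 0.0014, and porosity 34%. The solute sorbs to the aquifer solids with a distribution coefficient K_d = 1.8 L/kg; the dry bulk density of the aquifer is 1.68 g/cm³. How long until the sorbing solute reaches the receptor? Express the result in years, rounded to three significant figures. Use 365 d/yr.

2340 years

K = 4.27 ft/d × 0.3048 = 1.301 m/d
Specific discharge q = 1.301 × 0.0014 = 0.001822 m/d
Seepage velocity v = q / n = 0.001822 / 0.34 = 0.005359 m/d
Retardation R = 1 + ρ_b·K_d/n = 1 + 1.68×1.8/0.34 = 9.894
Contaminant velocity v_c = v/R = 0.005359/9.894 = 5.416e-4 m/d
t = L/v_c = 462/5.416e-4 = 853000 d
   = 853000/365 = 2340 yr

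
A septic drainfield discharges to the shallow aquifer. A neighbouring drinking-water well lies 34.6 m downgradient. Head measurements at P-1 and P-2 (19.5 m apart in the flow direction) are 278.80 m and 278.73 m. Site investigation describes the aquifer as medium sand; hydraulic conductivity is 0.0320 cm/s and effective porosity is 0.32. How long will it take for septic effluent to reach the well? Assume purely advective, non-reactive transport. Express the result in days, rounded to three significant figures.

112 days

Hydraulic gradient i = (278.80 − 278.73) / 19.5 = 0.07 / 19.5 = 0.003590
K = 0.0320 cm/s × 864 = 27.65 m/d
Darcy flux q = K·i = 27.65 × 0.003590 = 0.09925 m/d
Seepage velocity v = q / n = 0.09925 / 0.32 = 0.3102 m/d
t = L / v = 34.6 / 0.3102 = 111.6 d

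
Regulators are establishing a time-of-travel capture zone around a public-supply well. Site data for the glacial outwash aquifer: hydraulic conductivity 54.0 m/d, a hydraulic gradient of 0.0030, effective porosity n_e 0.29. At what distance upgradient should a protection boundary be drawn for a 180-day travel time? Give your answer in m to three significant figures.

q = Ki = 54.0 × 0.0030 = 0.1620 m/d
v_s = q/n_e = 0.1620/0.29 = 0.5586 m/d
L = v × T = 0.5586 × 180 = 100.6 m

101 m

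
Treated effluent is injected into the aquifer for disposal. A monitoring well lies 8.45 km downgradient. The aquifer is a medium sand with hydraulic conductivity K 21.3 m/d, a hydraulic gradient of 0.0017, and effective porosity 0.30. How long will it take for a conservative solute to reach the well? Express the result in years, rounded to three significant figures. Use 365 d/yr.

192 years

Darcy flux q = K·i = 21.3 × 0.0017 = 0.03621 m/d
Average linear velocity = 0.03621 / 0.30 = 0.1207 m/d
L = 8.45 km = 8450 m
t = L / v = 8450 / 0.1207 = 70010 d
   = 70010 / 365 = 192 yr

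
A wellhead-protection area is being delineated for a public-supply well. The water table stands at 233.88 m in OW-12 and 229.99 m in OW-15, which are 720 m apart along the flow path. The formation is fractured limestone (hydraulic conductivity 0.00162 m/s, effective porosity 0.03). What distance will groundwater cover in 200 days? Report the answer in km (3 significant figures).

5.04 km

Hydraulic gradient i = (233.88 − 229.99) / 720 = 3.89 / 720 = 0.005403
K = 0.00162 m/s × 86400 s/d = 140.0 m/d
Darcy flux q = K·i = 140.0 × 0.005403 = 0.7562 m/d
Average linear velocity = 0.7562 / 0.03 = 25.21 m/d
L = v × T = 25.21 × 200 = 5041 m
   = 5.04 km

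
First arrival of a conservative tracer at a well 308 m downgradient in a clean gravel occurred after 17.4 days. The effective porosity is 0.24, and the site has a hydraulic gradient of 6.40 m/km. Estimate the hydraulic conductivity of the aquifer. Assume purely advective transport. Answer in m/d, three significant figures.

v = L / t = 308 / 17.4 = 17.70 m/d
K = v · n / i = 17.70 × 0.24 / 0.0064 = 664 m/d

664 m/d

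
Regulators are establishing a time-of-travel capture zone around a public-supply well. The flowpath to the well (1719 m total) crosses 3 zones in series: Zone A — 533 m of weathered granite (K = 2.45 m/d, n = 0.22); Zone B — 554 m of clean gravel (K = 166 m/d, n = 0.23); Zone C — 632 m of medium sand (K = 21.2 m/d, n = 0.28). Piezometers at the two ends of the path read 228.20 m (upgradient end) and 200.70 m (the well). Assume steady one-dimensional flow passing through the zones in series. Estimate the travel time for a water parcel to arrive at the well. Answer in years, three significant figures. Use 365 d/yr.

Total head drop ΔH = 228.20 − 200.70 = 27.50 m
Steady 1-D flow in series ⇒ the Darcy flux q is identical in every zone and the zone head losses add (resistances L/K in series).
Σ(L/K) = 533/2.45 + 554/166 + 632/21.2 = 217.6 + 3.337 + 29.81 = 250.7 d
q = ΔH / Σ(L/K) = 27.50 / 250.7 = 0.1097 m/d (same in every zone)
Zone A: v = q/n = 0.1097/0.22 = 0.4986 m/d → t_A = 533/0.4986 = 1069 d
Zone B: v = q/n = 0.1097/0.23 = 0.4769 m/d → t_B = 554/0.4769 = 1162 d
Zone C: v = q/n = 0.1097/0.28 = 0.3918 m/d → t_C = 632/0.3918 = 1613 d
Total t = 1069 + 1162 + 1613 = 3844 d
   = 3844 / 365 = 10.5 yr

10.5 years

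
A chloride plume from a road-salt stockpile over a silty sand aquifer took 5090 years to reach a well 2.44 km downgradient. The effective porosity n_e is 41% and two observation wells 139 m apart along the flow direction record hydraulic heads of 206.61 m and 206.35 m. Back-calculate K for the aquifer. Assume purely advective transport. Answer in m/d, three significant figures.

0.288 m/d

Hydraulic gradient i = (206.61 − 206.35) / 139 = 0.26 / 139 = 0.001871
t = 5090 years = 1.858e6 d
L = 2.44 km = 2440 m
v = L / t = 2440 / 1.858e6 = 0.001313 m/d
K = v · n / i = 0.001313 × 0.41 / 0.001871 = 0.288 m/d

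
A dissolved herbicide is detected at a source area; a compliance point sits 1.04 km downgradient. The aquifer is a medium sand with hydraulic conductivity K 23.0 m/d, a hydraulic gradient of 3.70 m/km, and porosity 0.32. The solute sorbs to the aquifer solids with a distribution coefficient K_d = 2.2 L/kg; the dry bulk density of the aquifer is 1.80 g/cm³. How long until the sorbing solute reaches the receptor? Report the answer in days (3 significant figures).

52300 days

q = Ki = 23.0 × 0.0037 = 0.08510 m/d
Average linear velocity = 0.08510 / 0.32 = 0.2659 m/d
Retardation R = 1 + ρ_b·K_d/n = 1 + 1.80×2.2/0.32 = 13.38
Contaminant velocity v_c = v/R = 0.2659/13.38 = 0.01988 m/d
L = 1.04 km = 1040 m
t = L/v_c = 1040/0.01988 = 52310 d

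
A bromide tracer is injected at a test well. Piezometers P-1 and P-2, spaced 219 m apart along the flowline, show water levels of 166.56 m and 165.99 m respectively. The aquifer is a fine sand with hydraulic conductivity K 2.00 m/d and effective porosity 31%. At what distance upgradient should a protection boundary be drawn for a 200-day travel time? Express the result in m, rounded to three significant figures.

Hydraulic gradient i = (166.56 − 165.99) / 219 = 0.57 / 219 = 0.002603
Specific discharge q = 2.00 × 0.002603 = 0.005205 m/d
Average linear velocity = 0.005205 / 0.31 = 0.01679 m/d
L = v × T = 0.01679 × 200 = 3.358 m

3.36 m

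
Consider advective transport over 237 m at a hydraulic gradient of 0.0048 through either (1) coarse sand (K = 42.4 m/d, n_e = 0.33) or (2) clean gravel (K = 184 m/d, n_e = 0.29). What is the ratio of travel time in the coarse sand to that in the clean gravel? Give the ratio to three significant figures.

4.94

Unit 1 (coarse sand): v = 42.4×0.0048/0.33 = 0.6167 m/d, t = 237/0.6167 = 384.3 d
Unit 2 (clean gravel): v = 184×0.0048/0.29 = 3.046 m/d, t = 237/3.046 = 77.82 d
t(coarse sand) / t(clean gravel) = 384.3/77.82 = 4.94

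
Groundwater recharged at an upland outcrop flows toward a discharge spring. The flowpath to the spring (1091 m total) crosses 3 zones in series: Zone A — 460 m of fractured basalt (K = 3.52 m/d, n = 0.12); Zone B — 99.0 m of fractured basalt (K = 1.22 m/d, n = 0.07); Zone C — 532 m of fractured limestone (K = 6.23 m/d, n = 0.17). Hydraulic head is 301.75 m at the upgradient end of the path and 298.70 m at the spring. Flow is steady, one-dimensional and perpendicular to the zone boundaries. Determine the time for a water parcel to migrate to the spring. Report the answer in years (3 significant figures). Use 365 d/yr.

Total head drop ΔH = 301.75 − 298.70 = 3.05 m
Continuity: the same q passes through each zone, so ΔH = q·Σ(L_j/K_j) — the zones act as resistances in series.
Σ(L/K) = 460/3.52 + 99.0/1.22 + 532/6.23 = 130.7 + 81.15 + 85.39 = 297.2 d
q = ΔH / Σ(L/K) = 3.05 / 297.2 = 0.01026 m/d (same in every zone)
Zone A: v = q/n = 0.01026/0.12 = 0.08551 m/d → t_A = 460/0.08551 = 5379 d
Zone B: v = q/n = 0.01026/0.07 = 0.1466 m/d → t_B = 99.0/0.1466 = 675.3 d
Zone C: v = q/n = 0.01026/0.17 = 0.06036 m/d → t_C = 532/0.06036 = 8813 d
Total t = 5379 + 675.3 + 8813 = 14870 d
   = 14870 / 365 = 40.7 yr

40.7 years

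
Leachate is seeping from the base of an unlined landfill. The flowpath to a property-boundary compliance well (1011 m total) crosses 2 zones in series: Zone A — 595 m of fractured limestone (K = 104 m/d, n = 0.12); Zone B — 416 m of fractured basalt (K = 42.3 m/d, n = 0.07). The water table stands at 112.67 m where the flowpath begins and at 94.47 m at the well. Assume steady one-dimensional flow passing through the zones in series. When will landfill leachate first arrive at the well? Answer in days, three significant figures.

Total head drop ΔH = 112.67 − 94.47 = 18.20 m
Steady 1-D flow in series ⇒ the Darcy flux q is identical in every zone and the zone head losses add (resistances L/K in series).
Σ(L/K) = 595/104 + 416/42.3 = 5.721 + 9.835 = 15.56 d
q = ΔH / Σ(L/K) = 18.20 / 15.56 = 1.170 m/d (same in every zone)
Zone A: v = q/n = 1.170/0.12 = 9.750 m/d → t_A = 595/9.750 = 61.03 d
Zone B: v = q/n = 1.170/0.07 = 16.71 m/d → t_B = 416/16.71 = 24.89 d
Total t = 61.03 + 24.89 = 85.92 d

85.9 days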